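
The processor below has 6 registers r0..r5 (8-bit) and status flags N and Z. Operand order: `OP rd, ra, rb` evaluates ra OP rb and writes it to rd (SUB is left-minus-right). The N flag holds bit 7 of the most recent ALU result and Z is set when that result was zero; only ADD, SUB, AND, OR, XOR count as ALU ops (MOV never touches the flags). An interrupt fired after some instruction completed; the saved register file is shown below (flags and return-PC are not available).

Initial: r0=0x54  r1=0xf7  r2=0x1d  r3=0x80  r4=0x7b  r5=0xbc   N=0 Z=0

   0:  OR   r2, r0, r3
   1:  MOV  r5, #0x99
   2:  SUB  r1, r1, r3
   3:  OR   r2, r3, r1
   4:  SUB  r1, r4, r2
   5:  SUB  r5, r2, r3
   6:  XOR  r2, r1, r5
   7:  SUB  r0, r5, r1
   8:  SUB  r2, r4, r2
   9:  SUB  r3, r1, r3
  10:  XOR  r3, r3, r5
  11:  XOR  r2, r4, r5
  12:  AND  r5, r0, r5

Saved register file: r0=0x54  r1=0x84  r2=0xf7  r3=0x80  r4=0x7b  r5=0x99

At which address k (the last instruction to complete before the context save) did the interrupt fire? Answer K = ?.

after  0: r0=0x54 r1=0xf7 r2=0xd4 r3=0x80 r4=0x7b r5=0xbc  N=1 Z=0
after  1: r0=0x54 r1=0xf7 r2=0xd4 r3=0x80 r4=0x7b r5=0x99  N=1 Z=0
after  2: r0=0x54 r1=0x77 r2=0xd4 r3=0x80 r4=0x7b r5=0x99  N=0 Z=0
after  3: r0=0x54 r1=0x77 r2=0xf7 r3=0x80 r4=0x7b r5=0x99  N=1 Z=0
after  4: r0=0x54 r1=0x84 r2=0xf7 r3=0x80 r4=0x7b r5=0x99  N=1 Z=0
-- IRQ taken; context saved, return-PC = 5 --

K = 4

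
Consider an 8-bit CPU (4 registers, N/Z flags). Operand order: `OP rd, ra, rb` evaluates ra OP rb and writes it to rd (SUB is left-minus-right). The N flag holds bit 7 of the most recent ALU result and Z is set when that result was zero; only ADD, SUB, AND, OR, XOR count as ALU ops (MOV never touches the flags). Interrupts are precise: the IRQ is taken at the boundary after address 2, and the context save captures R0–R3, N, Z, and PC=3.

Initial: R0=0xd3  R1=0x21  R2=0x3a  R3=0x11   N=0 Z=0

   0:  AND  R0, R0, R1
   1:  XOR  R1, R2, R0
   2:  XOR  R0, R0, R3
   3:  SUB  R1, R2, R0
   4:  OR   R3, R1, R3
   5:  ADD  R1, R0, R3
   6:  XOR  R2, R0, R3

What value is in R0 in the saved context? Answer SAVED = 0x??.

SAVED = 0x10

after  0: R0=0x01 R1=0x21 R2=0x3a R3=0x11  N=0 Z=0
after  1: R0=0x01 R1=0x3b R2=0x3a R3=0x11  N=0 Z=0
after  2: R0=0x10 R1=0x3b R2=0x3a R3=0x11  N=0 Z=0
-- IRQ taken; context saved, return-PC = 3 --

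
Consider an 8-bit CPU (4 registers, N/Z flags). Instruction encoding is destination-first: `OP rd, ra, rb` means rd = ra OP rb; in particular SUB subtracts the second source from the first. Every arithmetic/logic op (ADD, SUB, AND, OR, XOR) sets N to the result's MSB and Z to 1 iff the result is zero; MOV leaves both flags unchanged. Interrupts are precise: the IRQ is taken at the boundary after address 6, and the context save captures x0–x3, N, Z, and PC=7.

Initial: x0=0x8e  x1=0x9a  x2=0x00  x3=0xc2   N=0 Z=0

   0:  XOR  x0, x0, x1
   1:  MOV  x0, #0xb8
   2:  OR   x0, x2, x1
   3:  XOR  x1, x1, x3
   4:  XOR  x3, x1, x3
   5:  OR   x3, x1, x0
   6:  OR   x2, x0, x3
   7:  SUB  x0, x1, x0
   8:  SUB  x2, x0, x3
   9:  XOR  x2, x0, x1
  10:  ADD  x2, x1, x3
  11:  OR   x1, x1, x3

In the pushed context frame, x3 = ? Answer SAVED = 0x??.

after  0: x0=0x14 x1=0x9a x2=0x00 x3=0xc2  N=0 Z=0
after  1: x0=0xb8 x1=0x9a x2=0x00 x3=0xc2  N=0 Z=0
after  2: x0=0x9a x1=0x9a x2=0x00 x3=0xc2  N=1 Z=0
after  3: x0=0x9a x1=0x58 x2=0x00 x3=0xc2  N=0 Z=0
after  4: x0=0x9a x1=0x58 x2=0x00 x3=0x9a  N=1 Z=0
after  5: x0=0x9a x1=0x58 x2=0x00 x3=0xda  N=1 Z=0
after  6: x0=0x9a x1=0x58 x2=0xda x3=0xda  N=1 Z=0
-- IRQ taken; context saved, return-PC = 7 --

SAVED = 0xda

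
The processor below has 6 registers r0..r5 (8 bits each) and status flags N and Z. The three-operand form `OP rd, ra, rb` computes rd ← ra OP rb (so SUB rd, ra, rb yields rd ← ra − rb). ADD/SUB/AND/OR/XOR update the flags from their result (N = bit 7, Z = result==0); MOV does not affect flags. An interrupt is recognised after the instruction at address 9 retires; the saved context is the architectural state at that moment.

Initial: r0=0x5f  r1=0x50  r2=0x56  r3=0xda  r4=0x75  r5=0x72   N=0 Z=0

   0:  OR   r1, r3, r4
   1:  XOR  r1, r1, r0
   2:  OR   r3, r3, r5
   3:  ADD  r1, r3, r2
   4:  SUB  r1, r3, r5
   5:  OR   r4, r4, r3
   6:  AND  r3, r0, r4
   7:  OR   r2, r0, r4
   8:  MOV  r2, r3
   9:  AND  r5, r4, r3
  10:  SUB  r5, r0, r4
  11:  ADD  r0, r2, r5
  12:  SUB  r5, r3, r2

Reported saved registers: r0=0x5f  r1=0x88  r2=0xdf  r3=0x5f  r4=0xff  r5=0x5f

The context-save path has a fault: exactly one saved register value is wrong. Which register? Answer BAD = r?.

after  0: r0=0x5f r1=0xff r2=0x56 r3=0xda r4=0x75 r5=0x72  N=1 Z=0
after  1: r0=0x5f r1=0xa0 r2=0x56 r3=0xda r4=0x75 r5=0x72  N=1 Z=0
after  2: r0=0x5f r1=0xa0 r2=0x56 r3=0xfa r4=0x75 r5=0x72  N=1 Z=0
after  3: r0=0x5f r1=0x50 r2=0x56 r3=0xfa r4=0x75 r5=0x72  N=0 Z=0
after  4: r0=0x5f r1=0x88 r2=0x56 r3=0xfa r4=0x75 r5=0x72  N=1 Z=0
after  5: r0=0x5f r1=0x88 r2=0x56 r3=0xfa r4=0xff r5=0x72  N=1 Z=0
after  6: r0=0x5f r1=0x88 r2=0x56 r3=0x5f r4=0xff r5=0x72  N=0 Z=0
after  7: r0=0x5f r1=0x88 r2=0xff r3=0x5f r4=0xff r5=0x72  N=1 Z=0
after  8: r0=0x5f r1=0x88 r2=0x5f r3=0x5f r4=0xff r5=0x72  N=1 Z=0
after  9: r0=0x5f r1=0x88 r2=0x5f r3=0x5f r4=0xff r5=0x5f  N=0 Z=0
-- IRQ taken; context saved, return-PC = 10 --
mismatch: r2: reported 0xdf vs actual 0x5f

BAD = r2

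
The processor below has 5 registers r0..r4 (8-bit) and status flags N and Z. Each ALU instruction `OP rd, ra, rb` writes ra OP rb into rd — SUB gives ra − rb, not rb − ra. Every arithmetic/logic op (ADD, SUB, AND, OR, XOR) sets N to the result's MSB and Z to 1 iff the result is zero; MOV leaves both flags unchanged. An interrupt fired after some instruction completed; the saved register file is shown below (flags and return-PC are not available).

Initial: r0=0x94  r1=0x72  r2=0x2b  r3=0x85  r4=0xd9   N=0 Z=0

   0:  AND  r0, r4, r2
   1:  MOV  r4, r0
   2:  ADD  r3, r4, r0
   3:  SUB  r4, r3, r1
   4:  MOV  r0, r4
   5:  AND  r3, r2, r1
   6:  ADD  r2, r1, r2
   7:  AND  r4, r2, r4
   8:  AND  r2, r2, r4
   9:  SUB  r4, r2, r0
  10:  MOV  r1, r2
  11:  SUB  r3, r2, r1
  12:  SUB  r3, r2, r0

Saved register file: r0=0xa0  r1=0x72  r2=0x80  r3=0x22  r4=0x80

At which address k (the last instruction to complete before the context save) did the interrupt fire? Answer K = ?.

after  0: r0=0x09 r1=0x72 r2=0x2b r3=0x85 r4=0xd9  N=0 Z=0
after  1: r0=0x09 r1=0x72 r2=0x2b r3=0x85 r4=0x09  N=0 Z=0
after  2: r0=0x09 r1=0x72 r2=0x2b r3=0x12 r4=0x09  N=0 Z=0
after  3: r0=0x09 r1=0x72 r2=0x2b r3=0x12 r4=0xa0  N=1 Z=0
after  4: r0=0xa0 r1=0x72 r2=0x2b r3=0x12 r4=0xa0  N=1 Z=0
after  5: r0=0xa0 r1=0x72 r2=0x2b r3=0x22 r4=0xa0  N=0 Z=0
after  6: r0=0xa0 r1=0x72 r2=0x9d r3=0x22 r4=0xa0  N=1 Z=0
after  7: r0=0xa0 r1=0x72 r2=0x9d r3=0x22 r4=0x80  N=1 Z=0
after  8: r0=0xa0 r1=0x72 r2=0x80 r3=0x22 r4=0x80  N=1 Z=0
-- IRQ taken; context saved, return-PC = 9 --

K = 8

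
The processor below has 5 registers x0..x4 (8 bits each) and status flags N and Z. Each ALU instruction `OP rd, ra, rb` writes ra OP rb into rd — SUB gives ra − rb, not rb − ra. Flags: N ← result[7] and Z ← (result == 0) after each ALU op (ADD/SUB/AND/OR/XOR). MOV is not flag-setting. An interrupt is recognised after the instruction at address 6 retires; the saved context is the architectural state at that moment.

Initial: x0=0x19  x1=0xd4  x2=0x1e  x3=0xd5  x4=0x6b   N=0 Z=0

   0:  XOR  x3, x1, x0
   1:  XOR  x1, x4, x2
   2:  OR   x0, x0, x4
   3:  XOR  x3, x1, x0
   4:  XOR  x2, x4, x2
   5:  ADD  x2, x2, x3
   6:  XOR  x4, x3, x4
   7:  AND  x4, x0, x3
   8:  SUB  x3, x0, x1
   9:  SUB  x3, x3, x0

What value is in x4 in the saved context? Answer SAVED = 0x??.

SAVED = 0x65

after  0: x0=0x19 x1=0xd4 x2=0x1e x3=0xcd x4=0x6b  N=1 Z=0
after  1: x0=0x19 x1=0x75 x2=0x1e x3=0xcd x4=0x6b  N=0 Z=0
after  2: x0=0x7b x1=0x75 x2=0x1e x3=0xcd x4=0x6b  N=0 Z=0
after  3: x0=0x7b x1=0x75 x2=0x1e x3=0x0e x4=0x6b  N=0 Z=0
after  4: x0=0x7b x1=0x75 x2=0x75 x3=0x0e x4=0x6b  N=0 Z=0
after  5: x0=0x7b x1=0x75 x2=0x83 x3=0x0e x4=0x6b  N=1 Z=0
after  6: x0=0x7b x1=0x75 x2=0x83 x3=0x0e x4=0x65  N=0 Z=0
-- IRQ taken; context saved, return-PC = 7 --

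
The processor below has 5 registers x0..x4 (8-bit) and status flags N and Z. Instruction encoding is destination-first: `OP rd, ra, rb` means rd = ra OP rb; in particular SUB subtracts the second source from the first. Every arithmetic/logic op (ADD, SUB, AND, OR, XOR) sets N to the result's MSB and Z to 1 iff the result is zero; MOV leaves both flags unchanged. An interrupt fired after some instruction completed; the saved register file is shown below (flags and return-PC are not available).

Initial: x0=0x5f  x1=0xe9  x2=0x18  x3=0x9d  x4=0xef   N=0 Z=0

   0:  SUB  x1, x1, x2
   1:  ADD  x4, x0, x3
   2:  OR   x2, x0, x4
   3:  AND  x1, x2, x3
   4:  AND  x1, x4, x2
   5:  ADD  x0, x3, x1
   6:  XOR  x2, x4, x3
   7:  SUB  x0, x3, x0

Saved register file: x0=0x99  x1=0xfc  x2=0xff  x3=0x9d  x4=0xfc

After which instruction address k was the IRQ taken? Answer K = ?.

K = 5

after  0: x0=0x5f x1=0xd1 x2=0x18 x3=0x9d x4=0xef  N=1 Z=0
after  1: x0=0x5f x1=0xd1 x2=0x18 x3=0x9d x4=0xfc  N=1 Z=0
after  2: x0=0x5f x1=0xd1 x2=0xff x3=0x9d x4=0xfc  N=1 Z=0
after  3: x0=0x5f x1=0x9d x2=0xff x3=0x9d x4=0xfc  N=1 Z=0
after  4: x0=0x5f x1=0xfc x2=0xff x3=0x9d x4=0xfc  N=1 Z=0
after  5: x0=0x99 x1=0xfc x2=0xff x3=0x9d x4=0xfc  N=1 Z=0
-- IRQ taken; context saved, return-PC = 6 --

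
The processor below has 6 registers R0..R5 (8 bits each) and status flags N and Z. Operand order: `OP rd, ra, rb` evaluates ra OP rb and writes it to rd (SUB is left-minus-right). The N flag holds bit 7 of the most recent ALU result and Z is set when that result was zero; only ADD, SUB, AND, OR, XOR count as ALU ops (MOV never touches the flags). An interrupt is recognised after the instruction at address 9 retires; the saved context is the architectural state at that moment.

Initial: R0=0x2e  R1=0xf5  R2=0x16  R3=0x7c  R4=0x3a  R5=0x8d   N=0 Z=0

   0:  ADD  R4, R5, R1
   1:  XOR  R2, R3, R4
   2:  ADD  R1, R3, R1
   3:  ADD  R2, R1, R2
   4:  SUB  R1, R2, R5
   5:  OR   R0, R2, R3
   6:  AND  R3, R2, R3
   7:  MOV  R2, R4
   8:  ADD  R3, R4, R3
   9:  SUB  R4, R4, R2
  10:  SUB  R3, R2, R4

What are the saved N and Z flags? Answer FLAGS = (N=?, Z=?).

FLAGS = (N=0, Z=1)

after  0: R0=0x2e R1=0xf5 R2=0x16 R3=0x7c R4=0x82 R5=0x8d  N=1 Z=0
after  1: R0=0x2e R1=0xf5 R2=0xfe R3=0x7c R4=0x82 R5=0x8d  N=1 Z=0
after  2: R0=0x2e R1=0x71 R2=0xfe R3=0x7c R4=0x82 R5=0x8d  N=0 Z=0
after  3: R0=0x2e R1=0x71 R2=0x6f R3=0x7c R4=0x82 R5=0x8d  N=0 Z=0
after  4: R0=0x2e R1=0xe2 R2=0x6f R3=0x7c R4=0x82 R5=0x8d  N=1 Z=0
after  5: R0=0x7f R1=0xe2 R2=0x6f R3=0x7c R4=0x82 R5=0x8d  N=0 Z=0
after  6: R0=0x7f R1=0xe2 R2=0x6f R3=0x6c R4=0x82 R5=0x8d  N=0 Z=0
after  7: R0=0x7f R1=0xe2 R2=0x82 R3=0x6c R4=0x82 R5=0x8d  N=0 Z=0
after  8: R0=0x7f R1=0xe2 R2=0x82 R3=0xee R4=0x82 R5=0x8d  N=1 Z=0
after  9: R0=0x7f R1=0xe2 R2=0x82 R3=0xee R4=0x00 R5=0x8d  N=0 Z=1
-- IRQ taken; context saved, return-PC = 10 --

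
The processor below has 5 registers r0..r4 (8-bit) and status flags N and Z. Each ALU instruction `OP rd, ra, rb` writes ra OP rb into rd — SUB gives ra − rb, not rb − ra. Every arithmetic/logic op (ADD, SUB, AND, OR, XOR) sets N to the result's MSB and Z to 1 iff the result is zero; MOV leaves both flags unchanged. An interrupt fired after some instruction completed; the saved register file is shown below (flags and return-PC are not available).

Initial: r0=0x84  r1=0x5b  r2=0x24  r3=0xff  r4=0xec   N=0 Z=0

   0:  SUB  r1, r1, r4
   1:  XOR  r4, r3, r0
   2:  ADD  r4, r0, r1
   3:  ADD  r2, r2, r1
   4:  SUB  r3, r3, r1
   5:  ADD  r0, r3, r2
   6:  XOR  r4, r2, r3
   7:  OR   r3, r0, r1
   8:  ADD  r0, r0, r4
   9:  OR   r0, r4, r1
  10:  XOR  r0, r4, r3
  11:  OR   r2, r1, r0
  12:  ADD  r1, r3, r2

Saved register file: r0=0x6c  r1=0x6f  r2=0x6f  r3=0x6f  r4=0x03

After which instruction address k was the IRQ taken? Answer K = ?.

after  0: r0=0x84 r1=0x6f r2=0x24 r3=0xff r4=0xec  N=0 Z=0
after  1: r0=0x84 r1=0x6f r2=0x24 r3=0xff r4=0x7b  N=0 Z=0
after  2: r0=0x84 r1=0x6f r2=0x24 r3=0xff r4=0xf3  N=1 Z=0
after  3: r0=0x84 r1=0x6f r2=0x93 r3=0xff r4=0xf3  N=1 Z=0
after  4: r0=0x84 r1=0x6f r2=0x93 r3=0x90 r4=0xf3  N=1 Z=0
after  5: r0=0x23 r1=0x6f r2=0x93 r3=0x90 r4=0xf3  N=0 Z=0
after  6: r0=0x23 r1=0x6f r2=0x93 r3=0x90 r4=0x03  N=0 Z=0
after  7: r0=0x23 r1=0x6f r2=0x93 r3=0x6f r4=0x03  N=0 Z=0
after  8: r0=0x26 r1=0x6f r2=0x93 r3=0x6f r4=0x03  N=0 Z=0
after  9: r0=0x6f r1=0x6f r2=0x93 r3=0x6f r4=0x03  N=0 Z=0
after 10: r0=0x6c r1=0x6f r2=0x93 r3=0x6f r4=0x03  N=0 Z=0
after 11: r0=0x6c r1=0x6f r2=0x6f r3=0x6f r4=0x03  N=0 Z=0
-- IRQ taken; context saved, return-PC = 12 --

K = 11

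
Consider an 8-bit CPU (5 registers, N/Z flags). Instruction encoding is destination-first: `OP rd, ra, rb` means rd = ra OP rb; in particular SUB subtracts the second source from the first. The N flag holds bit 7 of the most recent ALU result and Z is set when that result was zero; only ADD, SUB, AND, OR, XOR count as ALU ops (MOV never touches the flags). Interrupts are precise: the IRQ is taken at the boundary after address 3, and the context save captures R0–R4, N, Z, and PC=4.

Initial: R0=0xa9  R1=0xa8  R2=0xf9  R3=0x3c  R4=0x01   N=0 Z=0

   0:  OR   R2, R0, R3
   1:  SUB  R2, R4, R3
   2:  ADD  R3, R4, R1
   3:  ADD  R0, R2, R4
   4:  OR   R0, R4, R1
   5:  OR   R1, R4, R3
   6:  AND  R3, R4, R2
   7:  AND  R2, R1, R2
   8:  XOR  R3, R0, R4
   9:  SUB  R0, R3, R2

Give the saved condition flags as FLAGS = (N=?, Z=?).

FLAGS = (N=1, Z=0)

after  0: R0=0xa9 R1=0xa8 R2=0xbd R3=0x3c R4=0x01  N=1 Z=0
after  1: R0=0xa9 R1=0xa8 R2=0xc5 R3=0x3c R4=0x01  N=1 Z=0
after  2: R0=0xa9 R1=0xa8 R2=0xc5 R3=0xa9 R4=0x01  N=1 Z=0
after  3: R0=0xc6 R1=0xa8 R2=0xc5 R3=0xa9 R4=0x01  N=1 Z=0
-- IRQ taken; context saved, return-PC = 4 --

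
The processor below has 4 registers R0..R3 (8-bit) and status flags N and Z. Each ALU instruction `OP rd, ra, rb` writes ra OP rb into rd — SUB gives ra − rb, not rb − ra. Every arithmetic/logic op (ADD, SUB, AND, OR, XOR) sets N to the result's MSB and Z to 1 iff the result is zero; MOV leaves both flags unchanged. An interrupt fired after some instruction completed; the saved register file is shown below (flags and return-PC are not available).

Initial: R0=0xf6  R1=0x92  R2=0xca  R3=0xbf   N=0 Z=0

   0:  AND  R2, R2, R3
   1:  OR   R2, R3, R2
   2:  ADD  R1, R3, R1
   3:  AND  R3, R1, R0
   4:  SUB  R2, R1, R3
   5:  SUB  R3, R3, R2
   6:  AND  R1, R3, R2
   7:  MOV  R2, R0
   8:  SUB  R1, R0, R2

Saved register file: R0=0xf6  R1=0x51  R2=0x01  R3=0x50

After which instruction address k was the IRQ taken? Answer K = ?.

K = 4

after  0: R0=0xf6 R1=0x92 R2=0x8a R3=0xbf  N=1 Z=0
after  1: R0=0xf6 R1=0x92 R2=0xbf R3=0xbf  N=1 Z=0
after  2: R0=0xf6 R1=0x51 R2=0xbf R3=0xbf  N=0 Z=0
after  3: R0=0xf6 R1=0x51 R2=0xbf R3=0x50  N=0 Z=0
after  4: R0=0xf6 R1=0x51 R2=0x01 R3=0x50  N=0 Z=0
-- IRQ taken; context saved, return-PC = 5 --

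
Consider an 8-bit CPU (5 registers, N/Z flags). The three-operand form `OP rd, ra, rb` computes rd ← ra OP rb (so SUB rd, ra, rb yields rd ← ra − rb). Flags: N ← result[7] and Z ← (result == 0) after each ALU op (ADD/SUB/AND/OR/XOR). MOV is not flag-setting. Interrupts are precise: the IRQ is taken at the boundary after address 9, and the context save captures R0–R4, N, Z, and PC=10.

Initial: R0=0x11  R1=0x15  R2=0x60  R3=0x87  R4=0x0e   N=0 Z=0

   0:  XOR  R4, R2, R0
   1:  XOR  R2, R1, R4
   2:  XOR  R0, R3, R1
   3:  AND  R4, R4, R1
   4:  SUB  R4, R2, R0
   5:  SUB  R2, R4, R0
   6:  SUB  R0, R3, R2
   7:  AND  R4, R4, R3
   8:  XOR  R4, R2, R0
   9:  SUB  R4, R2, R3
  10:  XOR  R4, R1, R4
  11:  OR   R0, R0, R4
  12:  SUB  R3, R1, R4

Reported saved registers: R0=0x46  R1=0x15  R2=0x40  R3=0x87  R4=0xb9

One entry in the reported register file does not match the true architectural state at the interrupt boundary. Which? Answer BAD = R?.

BAD = R0

after  0: R0=0x11 R1=0x15 R2=0x60 R3=0x87 R4=0x71  N=0 Z=0
after  1: R0=0x11 R1=0x15 R2=0x64 R3=0x87 R4=0x71  N=0 Z=0
after  2: R0=0x92 R1=0x15 R2=0x64 R3=0x87 R4=0x71  N=1 Z=0
after  3: R0=0x92 R1=0x15 R2=0x64 R3=0x87 R4=0x11  N=0 Z=0
after  4: R0=0x92 R1=0x15 R2=0x64 R3=0x87 R4=0xd2  N=1 Z=0
after  5: R0=0x92 R1=0x15 R2=0x40 R3=0x87 R4=0xd2  N=0 Z=0
after  6: R0=0x47 R1=0x15 R2=0x40 R3=0x87 R4=0xd2  N=0 Z=0
after  7: R0=0x47 R1=0x15 R2=0x40 R3=0x87 R4=0x82  N=1 Z=0
after  8: R0=0x47 R1=0x15 R2=0x40 R3=0x87 R4=0x07  N=0 Z=0
after  9: R0=0x47 R1=0x15 R2=0x40 R3=0x87 R4=0xb9  N=1 Z=0
-- IRQ taken; context saved, return-PC = 10 --
mismatch: R0: reported 0x46 vs actual 0x47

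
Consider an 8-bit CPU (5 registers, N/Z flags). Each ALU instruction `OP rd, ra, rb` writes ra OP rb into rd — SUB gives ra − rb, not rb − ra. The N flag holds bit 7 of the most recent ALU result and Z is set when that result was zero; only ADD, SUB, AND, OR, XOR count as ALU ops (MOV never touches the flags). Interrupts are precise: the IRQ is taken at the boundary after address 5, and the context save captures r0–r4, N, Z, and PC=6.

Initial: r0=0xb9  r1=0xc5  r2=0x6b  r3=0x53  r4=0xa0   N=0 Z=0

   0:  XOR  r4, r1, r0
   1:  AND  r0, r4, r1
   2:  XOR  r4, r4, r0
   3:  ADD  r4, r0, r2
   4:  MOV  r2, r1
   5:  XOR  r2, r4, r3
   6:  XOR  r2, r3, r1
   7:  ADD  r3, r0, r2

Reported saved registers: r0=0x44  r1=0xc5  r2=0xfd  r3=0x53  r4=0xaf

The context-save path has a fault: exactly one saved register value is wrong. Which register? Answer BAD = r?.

after  0: r0=0xb9 r1=0xc5 r2=0x6b r3=0x53 r4=0x7c  N=0 Z=0
after  1: r0=0x44 r1=0xc5 r2=0x6b r3=0x53 r4=0x7c  N=0 Z=0
after  2: r0=0x44 r1=0xc5 r2=0x6b r3=0x53 r4=0x38  N=0 Z=0
after  3: r0=0x44 r1=0xc5 r2=0x6b r3=0x53 r4=0xaf  N=1 Z=0
after  4: r0=0x44 r1=0xc5 r2=0xc5 r3=0x53 r4=0xaf  N=1 Z=0
after  5: r0=0x44 r1=0xc5 r2=0xfc r3=0x53 r4=0xaf  N=1 Z=0
-- IRQ taken; context saved, return-PC = 6 --
mismatch: r2: reported 0xfd vs actual 0xfc

BAD = r2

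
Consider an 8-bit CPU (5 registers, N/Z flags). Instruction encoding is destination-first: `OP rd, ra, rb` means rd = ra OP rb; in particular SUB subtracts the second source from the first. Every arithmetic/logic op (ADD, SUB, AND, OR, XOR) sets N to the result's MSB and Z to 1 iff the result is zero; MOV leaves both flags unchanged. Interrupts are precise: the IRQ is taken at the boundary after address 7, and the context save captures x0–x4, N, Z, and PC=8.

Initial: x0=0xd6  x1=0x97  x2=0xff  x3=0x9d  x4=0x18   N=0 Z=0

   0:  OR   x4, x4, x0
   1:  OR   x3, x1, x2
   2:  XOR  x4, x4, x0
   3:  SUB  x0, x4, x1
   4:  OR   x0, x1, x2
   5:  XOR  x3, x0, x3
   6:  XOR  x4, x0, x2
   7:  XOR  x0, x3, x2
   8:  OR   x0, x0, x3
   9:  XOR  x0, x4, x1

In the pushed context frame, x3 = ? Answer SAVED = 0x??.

SAVED = 0x00

after  0: x0=0xd6 x1=0x97 x2=0xff x3=0x9d x4=0xde  N=1 Z=0
after  1: x0=0xd6 x1=0x97 x2=0xff x3=0xff x4=0xde  N=1 Z=0
after  2: x0=0xd6 x1=0x97 x2=0xff x3=0xff x4=0x08  N=0 Z=0
after  3: x0=0x71 x1=0x97 x2=0xff x3=0xff x4=0x08  N=0 Z=0
after  4: x0=0xff x1=0x97 x2=0xff x3=0xff x4=0x08  N=1 Z=0
after  5: x0=0xff x1=0x97 x2=0xff x3=0x00 x4=0x08  N=0 Z=1
after  6: x0=0xff x1=0x97 x2=0xff x3=0x00 x4=0x00  N=0 Z=1
after  7: x0=0xff x1=0x97 x2=0xff x3=0x00 x4=0x00  N=1 Z=0
-- IRQ taken; context saved, return-PC = 8 --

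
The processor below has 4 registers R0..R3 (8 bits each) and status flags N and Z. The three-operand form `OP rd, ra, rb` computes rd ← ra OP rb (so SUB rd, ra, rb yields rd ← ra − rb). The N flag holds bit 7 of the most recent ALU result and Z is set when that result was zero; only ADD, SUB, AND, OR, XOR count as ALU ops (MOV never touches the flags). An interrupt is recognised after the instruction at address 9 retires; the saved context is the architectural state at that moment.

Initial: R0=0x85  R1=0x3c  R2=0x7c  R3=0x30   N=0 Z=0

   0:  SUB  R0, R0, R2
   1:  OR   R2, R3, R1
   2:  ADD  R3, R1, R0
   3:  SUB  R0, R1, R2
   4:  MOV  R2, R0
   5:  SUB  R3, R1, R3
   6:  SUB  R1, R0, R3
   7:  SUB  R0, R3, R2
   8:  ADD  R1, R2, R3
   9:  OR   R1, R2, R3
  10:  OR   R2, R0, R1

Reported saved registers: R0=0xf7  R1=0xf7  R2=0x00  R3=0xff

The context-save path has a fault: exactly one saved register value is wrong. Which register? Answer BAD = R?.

after  0: R0=0x09 R1=0x3c R2=0x7c R3=0x30  N=0 Z=0
after  1: R0=0x09 R1=0x3c R2=0x3c R3=0x30  N=0 Z=0
after  2: R0=0x09 R1=0x3c R2=0x3c R3=0x45  N=0 Z=0
after  3: R0=0x00 R1=0x3c R2=0x3c R3=0x45  N=0 Z=1
after  4: R0=0x00 R1=0x3c R2=0x00 R3=0x45  N=0 Z=1
after  5: R0=0x00 R1=0x3c R2=0x00 R3=0xf7  N=1 Z=0
after  6: R0=0x00 R1=0x09 R2=0x00 R3=0xf7  N=0 Z=0
after  7: R0=0xf7 R1=0x09 R2=0x00 R3=0xf7  N=1 Z=0
after  8: R0=0xf7 R1=0xf7 R2=0x00 R3=0xf7  N=1 Z=0
after  9: R0=0xf7 R1=0xf7 R2=0x00 R3=0xf7  N=1 Z=0
-- IRQ taken; context saved, return-PC = 10 --
mismatch: R3: reported 0xff vs actual 0xf7

BAD = R3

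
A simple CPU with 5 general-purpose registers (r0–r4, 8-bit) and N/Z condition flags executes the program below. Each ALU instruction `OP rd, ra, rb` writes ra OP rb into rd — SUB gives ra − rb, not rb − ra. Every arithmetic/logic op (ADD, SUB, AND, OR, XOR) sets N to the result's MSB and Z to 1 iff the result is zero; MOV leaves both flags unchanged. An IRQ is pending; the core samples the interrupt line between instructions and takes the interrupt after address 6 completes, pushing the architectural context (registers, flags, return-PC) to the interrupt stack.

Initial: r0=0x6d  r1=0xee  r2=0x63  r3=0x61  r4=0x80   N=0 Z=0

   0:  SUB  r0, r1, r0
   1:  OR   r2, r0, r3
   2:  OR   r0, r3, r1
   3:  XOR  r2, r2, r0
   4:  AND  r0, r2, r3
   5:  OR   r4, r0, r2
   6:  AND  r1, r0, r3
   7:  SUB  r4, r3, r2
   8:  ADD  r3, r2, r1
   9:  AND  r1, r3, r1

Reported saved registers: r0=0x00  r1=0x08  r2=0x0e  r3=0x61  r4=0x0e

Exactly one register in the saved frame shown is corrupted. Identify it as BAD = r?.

BAD = r1

after  0: r0=0x81 r1=0xee r2=0x63 r3=0x61 r4=0x80  N=1 Z=0
after  1: r0=0x81 r1=0xee r2=0xe1 r3=0x61 r4=0x80  N=1 Z=0
after  2: r0=0xef r1=0xee r2=0xe1 r3=0x61 r4=0x80  N=1 Z=0
after  3: r0=0xef r1=0xee r2=0x0e r3=0x61 r4=0x80  N=0 Z=0
after  4: r0=0x00 r1=0xee r2=0x0e r3=0x61 r4=0x80  N=0 Z=1
after  5: r0=0x00 r1=0xee r2=0x0e r3=0x61 r4=0x0e  N=0 Z=0
after  6: r0=0x00 r1=0x00 r2=0x0e r3=0x61 r4=0x0e  N=0 Z=1
-- IRQ taken; context saved, return-PC = 7 --
mismatch: r1: reported 0x08 vs actual 0x00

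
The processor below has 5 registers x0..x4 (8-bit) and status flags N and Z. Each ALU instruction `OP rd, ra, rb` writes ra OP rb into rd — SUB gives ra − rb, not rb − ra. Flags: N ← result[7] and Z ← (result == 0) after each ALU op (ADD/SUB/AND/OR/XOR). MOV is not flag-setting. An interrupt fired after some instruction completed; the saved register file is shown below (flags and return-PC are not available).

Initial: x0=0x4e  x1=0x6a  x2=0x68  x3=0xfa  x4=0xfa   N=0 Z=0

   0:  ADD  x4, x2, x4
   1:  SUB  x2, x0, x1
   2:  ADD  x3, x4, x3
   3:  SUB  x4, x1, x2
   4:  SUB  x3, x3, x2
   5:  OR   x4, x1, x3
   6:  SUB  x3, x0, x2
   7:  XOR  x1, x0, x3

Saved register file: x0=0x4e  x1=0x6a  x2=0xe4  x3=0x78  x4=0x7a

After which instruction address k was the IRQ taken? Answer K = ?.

K = 5

after  0: x0=0x4e x1=0x6a x2=0x68 x3=0xfa x4=0x62  N=0 Z=0
after  1: x0=0x4e x1=0x6a x2=0xe4 x3=0xfa x4=0x62  N=1 Z=0
after  2: x0=0x4e x1=0x6a x2=0xe4 x3=0x5c x4=0x62  N=0 Z=0
after  3: x0=0x4e x1=0x6a x2=0xe4 x3=0x5c x4=0x86  N=1 Z=0
after  4: x0=0x4e x1=0x6a x2=0xe4 x3=0x78 x4=0x86  N=0 Z=0
after  5: x0=0x4e x1=0x6a x2=0xe4 x3=0x78 x4=0x7a  N=0 Z=0
-- IRQ taken; context saved, return-PC = 6 --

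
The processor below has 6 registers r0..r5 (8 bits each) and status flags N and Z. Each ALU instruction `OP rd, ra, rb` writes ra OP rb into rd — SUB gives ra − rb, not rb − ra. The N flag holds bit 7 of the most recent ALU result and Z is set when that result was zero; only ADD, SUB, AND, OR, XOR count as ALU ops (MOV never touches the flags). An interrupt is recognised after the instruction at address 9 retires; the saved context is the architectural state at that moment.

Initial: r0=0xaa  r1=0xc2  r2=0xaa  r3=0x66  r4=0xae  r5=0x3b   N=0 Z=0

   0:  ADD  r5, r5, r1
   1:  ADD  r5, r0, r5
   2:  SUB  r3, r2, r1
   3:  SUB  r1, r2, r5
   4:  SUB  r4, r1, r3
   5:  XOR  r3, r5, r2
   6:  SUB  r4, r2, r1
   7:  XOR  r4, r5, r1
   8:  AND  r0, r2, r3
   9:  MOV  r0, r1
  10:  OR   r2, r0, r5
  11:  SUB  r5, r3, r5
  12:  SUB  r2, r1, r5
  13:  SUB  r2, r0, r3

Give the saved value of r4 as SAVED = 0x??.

SAVED = 0xa4

after  0: r0=0xaa r1=0xc2 r2=0xaa r3=0x66 r4=0xae r5=0xfd  N=1 Z=0
after  1: r0=0xaa r1=0xc2 r2=0xaa r3=0x66 r4=0xae r5=0xa7  N=1 Z=0
after  2: r0=0xaa r1=0xc2 r2=0xaa r3=0xe8 r4=0xae r5=0xa7  N=1 Z=0
after  3: r0=0xaa r1=0x03 r2=0xaa r3=0xe8 r4=0xae r5=0xa7  N=0 Z=0
after  4: r0=0xaa r1=0x03 r2=0xaa r3=0xe8 r4=0x1b r5=0xa7  N=0 Z=0
after  5: r0=0xaa r1=0x03 r2=0xaa r3=0x0d r4=0x1b r5=0xa7  N=0 Z=0
after  6: r0=0xaa r1=0x03 r2=0xaa r3=0x0d r4=0xa7 r5=0xa7  N=1 Z=0
after  7: r0=0xaa r1=0x03 r2=0xaa r3=0x0d r4=0xa4 r5=0xa7  N=1 Z=0
after  8: r0=0x08 r1=0x03 r2=0xaa r3=0x0d r4=0xa4 r5=0xa7  N=0 Z=0
after  9: r0=0x03 r1=0x03 r2=0xaa r3=0x0d r4=0xa4 r5=0xa7  N=0 Z=0
-- IRQ taken; context saved, return-PC = 10 --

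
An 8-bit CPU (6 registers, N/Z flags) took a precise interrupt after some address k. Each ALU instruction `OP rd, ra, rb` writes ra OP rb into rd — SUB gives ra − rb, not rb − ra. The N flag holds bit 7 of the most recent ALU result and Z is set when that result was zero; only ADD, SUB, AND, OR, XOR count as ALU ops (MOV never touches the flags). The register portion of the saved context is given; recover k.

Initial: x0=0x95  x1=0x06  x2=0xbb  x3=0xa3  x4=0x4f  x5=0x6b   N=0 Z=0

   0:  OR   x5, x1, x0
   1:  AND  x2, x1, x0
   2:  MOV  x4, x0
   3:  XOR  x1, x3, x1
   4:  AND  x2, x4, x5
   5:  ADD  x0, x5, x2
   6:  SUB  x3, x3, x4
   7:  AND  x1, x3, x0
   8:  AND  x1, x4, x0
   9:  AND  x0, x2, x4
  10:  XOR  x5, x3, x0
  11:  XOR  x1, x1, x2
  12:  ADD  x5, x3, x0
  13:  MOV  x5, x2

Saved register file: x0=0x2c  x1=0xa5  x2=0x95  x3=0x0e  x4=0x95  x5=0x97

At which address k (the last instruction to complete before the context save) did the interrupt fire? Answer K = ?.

K = 6

after  0: x0=0x95 x1=0x06 x2=0xbb x3=0xa3 x4=0x4f x5=0x97  N=1 Z=0
after  1: x0=0x95 x1=0x06 x2=0x04 x3=0xa3 x4=0x4f x5=0x97  N=0 Z=0
after  2: x0=0x95 x1=0x06 x2=0x04 x3=0xa3 x4=0x95 x5=0x97  N=0 Z=0
after  3: x0=0x95 x1=0xa5 x2=0x04 x3=0xa3 x4=0x95 x5=0x97  N=1 Z=0
after  4: x0=0x95 x1=0xa5 x2=0x95 x3=0xa3 x4=0x95 x5=0x97  N=1 Z=0
after  5: x0=0x2c x1=0xa5 x2=0x95 x3=0xa3 x4=0x95 x5=0x97  N=0 Z=0
after  6: x0=0x2c x1=0xa5 x2=0x95 x3=0x0e x4=0x95 x5=0x97  N=0 Z=0
-- IRQ taken; context saved, return-PC = 7 --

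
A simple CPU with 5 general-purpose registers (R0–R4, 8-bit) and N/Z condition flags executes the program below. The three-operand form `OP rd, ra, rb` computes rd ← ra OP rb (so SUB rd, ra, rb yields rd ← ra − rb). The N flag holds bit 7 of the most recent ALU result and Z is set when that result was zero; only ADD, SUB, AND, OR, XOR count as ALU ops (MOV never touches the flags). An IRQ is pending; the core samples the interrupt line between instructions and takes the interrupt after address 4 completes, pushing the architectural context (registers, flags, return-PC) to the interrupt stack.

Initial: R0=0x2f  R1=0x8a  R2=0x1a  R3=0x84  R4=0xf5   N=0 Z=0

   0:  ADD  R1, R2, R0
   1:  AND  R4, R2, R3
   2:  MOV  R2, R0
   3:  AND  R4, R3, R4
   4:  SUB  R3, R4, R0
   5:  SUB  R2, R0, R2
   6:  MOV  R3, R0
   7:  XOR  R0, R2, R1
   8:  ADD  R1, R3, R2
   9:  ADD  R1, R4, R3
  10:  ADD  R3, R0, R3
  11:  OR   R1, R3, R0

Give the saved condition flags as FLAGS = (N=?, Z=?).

FLAGS = (N=1, Z=0)

after  0: R0=0x2f R1=0x49 R2=0x1a R3=0x84 R4=0xf5  N=0 Z=0
after  1: R0=0x2f R1=0x49 R2=0x1a R3=0x84 R4=0x00  N=0 Z=1
after  2: R0=0x2f R1=0x49 R2=0x2f R3=0x84 R4=0x00  N=0 Z=1
after  3: R0=0x2f R1=0x49 R2=0x2f R3=0x84 R4=0x00  N=0 Z=1
after  4: R0=0x2f R1=0x49 R2=0x2f R3=0xd1 R4=0x00  N=1 Z=0
-- IRQ taken; context saved, return-PC = 5 --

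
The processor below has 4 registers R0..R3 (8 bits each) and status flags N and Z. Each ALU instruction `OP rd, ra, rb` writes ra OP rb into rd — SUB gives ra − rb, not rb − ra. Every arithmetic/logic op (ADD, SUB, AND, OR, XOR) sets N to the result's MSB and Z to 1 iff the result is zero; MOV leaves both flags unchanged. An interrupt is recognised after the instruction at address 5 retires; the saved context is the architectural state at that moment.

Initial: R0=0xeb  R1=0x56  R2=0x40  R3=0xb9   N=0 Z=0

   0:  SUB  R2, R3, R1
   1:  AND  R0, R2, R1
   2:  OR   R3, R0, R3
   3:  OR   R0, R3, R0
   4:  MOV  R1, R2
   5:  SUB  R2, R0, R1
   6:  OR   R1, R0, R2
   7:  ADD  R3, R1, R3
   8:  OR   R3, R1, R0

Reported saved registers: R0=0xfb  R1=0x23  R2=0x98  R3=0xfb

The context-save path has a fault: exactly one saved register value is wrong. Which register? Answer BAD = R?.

after  0: R0=0xeb R1=0x56 R2=0x63 R3=0xb9  N=0 Z=0
after  1: R0=0x42 R1=0x56 R2=0x63 R3=0xb9  N=0 Z=0
after  2: R0=0x42 R1=0x56 R2=0x63 R3=0xfb  N=1 Z=0
after  3: R0=0xfb R1=0x56 R2=0x63 R3=0xfb  N=1 Z=0
after  4: R0=0xfb R1=0x63 R2=0x63 R3=0xfb  N=1 Z=0
after  5: R0=0xfb R1=0x63 R2=0x98 R3=0xfb  N=1 Z=0
-- IRQ taken; context saved, return-PC = 6 --
mismatch: R1: reported 0x23 vs actual 0x63

BAD = R1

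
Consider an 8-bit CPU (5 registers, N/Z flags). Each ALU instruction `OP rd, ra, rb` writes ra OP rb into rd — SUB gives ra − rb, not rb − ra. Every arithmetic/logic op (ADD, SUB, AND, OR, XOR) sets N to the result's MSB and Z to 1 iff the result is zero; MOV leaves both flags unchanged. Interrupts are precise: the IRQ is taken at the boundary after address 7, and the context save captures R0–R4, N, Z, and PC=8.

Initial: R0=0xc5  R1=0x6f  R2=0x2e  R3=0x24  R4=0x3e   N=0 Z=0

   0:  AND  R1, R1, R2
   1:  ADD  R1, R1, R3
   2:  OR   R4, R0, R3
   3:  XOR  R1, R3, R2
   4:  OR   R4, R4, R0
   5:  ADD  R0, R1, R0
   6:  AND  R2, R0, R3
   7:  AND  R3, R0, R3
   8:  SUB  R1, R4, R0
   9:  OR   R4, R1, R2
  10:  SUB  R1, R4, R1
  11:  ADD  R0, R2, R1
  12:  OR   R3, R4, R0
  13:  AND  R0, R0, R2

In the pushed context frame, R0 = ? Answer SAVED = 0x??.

after  0: R0=0xc5 R1=0x2e R2=0x2e R3=0x24 R4=0x3e  N=0 Z=0
after  1: R0=0xc5 R1=0x52 R2=0x2e R3=0x24 R4=0x3e  N=0 Z=0
after  2: R0=0xc5 R1=0x52 R2=0x2e R3=0x24 R4=0xe5  N=1 Z=0
after  3: R0=0xc5 R1=0x0a R2=0x2e R3=0x24 R4=0xe5  N=0 Z=0
after  4: R0=0xc5 R1=0x0a R2=0x2e R3=0x24 R4=0xe5  N=1 Z=0
after  5: R0=0xcf R1=0x0a R2=0x2e R3=0x24 R4=0xe5  N=1 Z=0
after  6: R0=0xcf R1=0x0a R2=0x04 R3=0x24 R4=0xe5  N=0 Z=0
after  7: R0=0xcf R1=0x0a R2=0x04 R3=0x04 R4=0xe5  N=0 Z=0
-- IRQ taken; context saved, return-PC = 8 --

SAVED = 0xcf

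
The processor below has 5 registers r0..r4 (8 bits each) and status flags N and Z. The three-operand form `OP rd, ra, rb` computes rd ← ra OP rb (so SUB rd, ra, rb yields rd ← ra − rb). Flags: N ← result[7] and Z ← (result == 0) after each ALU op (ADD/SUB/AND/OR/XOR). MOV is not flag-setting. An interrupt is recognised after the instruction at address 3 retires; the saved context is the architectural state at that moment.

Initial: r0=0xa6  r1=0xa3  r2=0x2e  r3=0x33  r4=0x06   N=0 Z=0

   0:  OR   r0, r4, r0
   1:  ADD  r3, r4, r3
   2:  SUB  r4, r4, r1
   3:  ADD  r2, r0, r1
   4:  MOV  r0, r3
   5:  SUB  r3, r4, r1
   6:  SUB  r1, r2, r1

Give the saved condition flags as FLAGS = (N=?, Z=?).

after  0: r0=0xa6 r1=0xa3 r2=0x2e r3=0x33 r4=0x06  N=1 Z=0
after  1: r0=0xa6 r1=0xa3 r2=0x2e r3=0x39 r4=0x06  N=0 Z=0
after  2: r0=0xa6 r1=0xa3 r2=0x2e r3=0x39 r4=0x63  N=0 Z=0
after  3: r0=0xa6 r1=0xa3 r2=0x49 r3=0x39 r4=0x63  N=0 Z=0
-- IRQ taken; context saved, return-PC = 4 --

FLAGS = (N=0, Z=0)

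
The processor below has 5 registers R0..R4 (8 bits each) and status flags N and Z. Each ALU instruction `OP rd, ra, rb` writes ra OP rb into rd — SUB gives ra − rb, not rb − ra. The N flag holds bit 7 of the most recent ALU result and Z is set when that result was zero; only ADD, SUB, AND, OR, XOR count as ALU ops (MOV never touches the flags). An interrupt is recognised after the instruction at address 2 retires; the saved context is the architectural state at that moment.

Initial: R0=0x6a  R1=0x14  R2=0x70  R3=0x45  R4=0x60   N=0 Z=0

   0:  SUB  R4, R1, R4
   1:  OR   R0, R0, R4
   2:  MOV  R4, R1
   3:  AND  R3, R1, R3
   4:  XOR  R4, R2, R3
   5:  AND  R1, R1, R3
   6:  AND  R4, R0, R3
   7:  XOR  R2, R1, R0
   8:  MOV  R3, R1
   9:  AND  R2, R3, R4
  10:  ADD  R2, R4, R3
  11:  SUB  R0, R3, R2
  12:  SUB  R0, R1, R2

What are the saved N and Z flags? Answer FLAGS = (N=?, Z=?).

FLAGS = (N=1, Z=0)

after  0: R0=0x6a R1=0x14 R2=0x70 R3=0x45 R4=0xb4  N=1 Z=0
after  1: R0=0xfe R1=0x14 R2=0x70 R3=0x45 R4=0xb4  N=1 Z=0
after  2: R0=0xfe R1=0x14 R2=0x70 R3=0x45 R4=0x14  N=1 Z=0
-- IRQ taken; context saved, return-PC = 3 --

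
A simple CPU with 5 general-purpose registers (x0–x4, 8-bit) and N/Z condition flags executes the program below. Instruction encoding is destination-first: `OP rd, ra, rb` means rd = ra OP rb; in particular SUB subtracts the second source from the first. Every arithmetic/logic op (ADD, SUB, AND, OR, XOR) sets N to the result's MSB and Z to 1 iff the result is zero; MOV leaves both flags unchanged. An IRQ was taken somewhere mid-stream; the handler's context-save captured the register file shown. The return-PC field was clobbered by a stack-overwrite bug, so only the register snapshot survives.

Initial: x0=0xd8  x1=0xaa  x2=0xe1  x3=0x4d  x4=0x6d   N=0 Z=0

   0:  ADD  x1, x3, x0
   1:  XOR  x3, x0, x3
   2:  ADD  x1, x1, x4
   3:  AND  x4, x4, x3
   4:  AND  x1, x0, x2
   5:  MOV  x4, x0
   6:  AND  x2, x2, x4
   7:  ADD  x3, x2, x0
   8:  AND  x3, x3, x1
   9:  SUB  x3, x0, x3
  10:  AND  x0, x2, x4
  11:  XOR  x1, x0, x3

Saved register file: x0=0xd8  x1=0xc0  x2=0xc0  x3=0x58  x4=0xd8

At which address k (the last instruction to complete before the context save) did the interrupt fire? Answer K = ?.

K = 9

after  0: x0=0xd8 x1=0x25 x2=0xe1 x3=0x4d x4=0x6d  N=0 Z=0
after  1: x0=0xd8 x1=0x25 x2=0xe1 x3=0x95 x4=0x6d  N=1 Z=0
after  2: x0=0xd8 x1=0x92 x2=0xe1 x3=0x95 x4=0x6d  N=1 Z=0
after  3: x0=0xd8 x1=0x92 x2=0xe1 x3=0x95 x4=0x05  N=0 Z=0
after  4: x0=0xd8 x1=0xc0 x2=0xe1 x3=0x95 x4=0x05  N=1 Z=0
after  5: x0=0xd8 x1=0xc0 x2=0xe1 x3=0x95 x4=0xd8  N=1 Z=0
after  6: x0=0xd8 x1=0xc0 x2=0xc0 x3=0x95 x4=0xd8  N=1 Z=0
after  7: x0=0xd8 x1=0xc0 x2=0xc0 x3=0x98 x4=0xd8  N=1 Z=0
after  8: x0=0xd8 x1=0xc0 x2=0xc0 x3=0x80 x4=0xd8  N=1 Z=0
after  9: x0=0xd8 x1=0xc0 x2=0xc0 x3=0x58 x4=0xd8  N=0 Z=0
-- IRQ taken; context saved, return-PC = 10 --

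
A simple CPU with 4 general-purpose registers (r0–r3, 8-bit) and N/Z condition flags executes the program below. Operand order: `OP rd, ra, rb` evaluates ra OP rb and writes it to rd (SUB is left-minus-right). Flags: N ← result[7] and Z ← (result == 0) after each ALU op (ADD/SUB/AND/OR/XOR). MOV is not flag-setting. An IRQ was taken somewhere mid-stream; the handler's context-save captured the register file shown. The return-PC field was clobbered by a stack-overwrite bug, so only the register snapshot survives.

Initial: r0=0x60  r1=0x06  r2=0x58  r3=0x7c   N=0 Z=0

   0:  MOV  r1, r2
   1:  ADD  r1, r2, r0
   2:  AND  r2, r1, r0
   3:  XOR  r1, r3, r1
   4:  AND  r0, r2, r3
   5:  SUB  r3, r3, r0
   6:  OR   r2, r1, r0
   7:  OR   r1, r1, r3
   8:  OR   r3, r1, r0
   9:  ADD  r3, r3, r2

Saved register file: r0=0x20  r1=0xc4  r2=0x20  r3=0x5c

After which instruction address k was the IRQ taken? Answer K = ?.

after  0: r0=0x60 r1=0x58 r2=0x58 r3=0x7c  N=0 Z=0
after  1: r0=0x60 r1=0xb8 r2=0x58 r3=0x7c  N=1 Z=0
after  2: r0=0x60 r1=0xb8 r2=0x20 r3=0x7c  N=0 Z=0
after  3: r0=0x60 r1=0xc4 r2=0x20 r3=0x7c  N=1 Z=0
after  4: r0=0x20 r1=0xc4 r2=0x20 r3=0x7c  N=0 Z=0
after  5: r0=0x20 r1=0xc4 r2=0x20 r3=0x5c  N=0 Z=0
-- IRQ taken; context saved, return-PC = 6 --

K = 5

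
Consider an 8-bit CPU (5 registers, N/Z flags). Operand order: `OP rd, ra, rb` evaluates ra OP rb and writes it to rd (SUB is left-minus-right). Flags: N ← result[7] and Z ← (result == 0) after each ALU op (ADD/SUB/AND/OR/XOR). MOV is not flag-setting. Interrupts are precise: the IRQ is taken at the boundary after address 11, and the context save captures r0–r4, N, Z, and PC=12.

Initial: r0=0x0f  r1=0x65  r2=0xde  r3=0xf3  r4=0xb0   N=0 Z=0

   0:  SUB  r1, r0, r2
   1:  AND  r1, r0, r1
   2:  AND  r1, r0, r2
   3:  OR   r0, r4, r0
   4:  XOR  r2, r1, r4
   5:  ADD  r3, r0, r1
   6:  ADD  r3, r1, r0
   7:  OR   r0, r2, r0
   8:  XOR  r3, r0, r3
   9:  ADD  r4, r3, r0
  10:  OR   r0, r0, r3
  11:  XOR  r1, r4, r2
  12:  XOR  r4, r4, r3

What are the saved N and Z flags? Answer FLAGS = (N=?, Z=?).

after  0: r0=0x0f r1=0x31 r2=0xde r3=0xf3 r4=0xb0  N=0 Z=0
after  1: r0=0x0f r1=0x01 r2=0xde r3=0xf3 r4=0xb0  N=0 Z=0
after  2: r0=0x0f r1=0x0e r2=0xde r3=0xf3 r4=0xb0  N=0 Z=0
after  3: r0=0xbf r1=0x0e r2=0xde r3=0xf3 r4=0xb0  N=1 Z=0
after  4: r0=0xbf r1=0x0e r2=0xbe r3=0xf3 r4=0xb0  N=1 Z=0
after  5: r0=0xbf r1=0x0e r2=0xbe r3=0xcd r4=0xb0  N=1 Z=0
after  6: r0=0xbf r1=0x0e r2=0xbe r3=0xcd r4=0xb0  N=1 Z=0
after  7: r0=0xbf r1=0x0e r2=0xbe r3=0xcd r4=0xb0  N=1 Z=0
after  8: r0=0xbf r1=0x0e r2=0xbe r3=0x72 r4=0xb0  N=0 Z=0
after  9: r0=0xbf r1=0x0e r2=0xbe r3=0x72 r4=0x31  N=0 Z=0
after 10: r0=0xff r1=0x0e r2=0xbe r3=0x72 r4=0x31  N=1 Z=0
after 11: r0=0xff r1=0x8f r2=0xbe r3=0x72 r4=0x31  N=1 Z=0
-- IRQ taken; context saved, return-PC = 12 --

FLAGS = (N=1, Z=0)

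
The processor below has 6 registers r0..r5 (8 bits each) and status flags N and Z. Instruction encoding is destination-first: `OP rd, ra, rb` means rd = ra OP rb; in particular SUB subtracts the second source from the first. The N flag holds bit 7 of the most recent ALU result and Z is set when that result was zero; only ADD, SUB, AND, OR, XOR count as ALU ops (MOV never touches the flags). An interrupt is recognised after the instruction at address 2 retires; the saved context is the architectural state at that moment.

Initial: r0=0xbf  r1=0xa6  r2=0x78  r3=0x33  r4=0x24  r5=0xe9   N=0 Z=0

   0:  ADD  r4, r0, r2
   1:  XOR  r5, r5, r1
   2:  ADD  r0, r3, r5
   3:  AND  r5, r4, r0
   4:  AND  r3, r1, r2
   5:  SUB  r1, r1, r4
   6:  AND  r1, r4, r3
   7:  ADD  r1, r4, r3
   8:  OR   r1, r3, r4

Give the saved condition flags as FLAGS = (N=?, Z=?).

after  0: r0=0xbf r1=0xa6 r2=0x78 r3=0x33 r4=0x37 r5=0xe9  N=0 Z=0
after  1: r0=0xbf r1=0xa6 r2=0x78 r3=0x33 r4=0x37 r5=0x4f  N=0 Z=0
after  2: r0=0x82 r1=0xa6 r2=0x78 r3=0x33 r4=0x37 r5=0x4f  N=1 Z=0
-- IRQ taken; context saved, return-PC = 3 --

FLAGS = (N=1, Z=0)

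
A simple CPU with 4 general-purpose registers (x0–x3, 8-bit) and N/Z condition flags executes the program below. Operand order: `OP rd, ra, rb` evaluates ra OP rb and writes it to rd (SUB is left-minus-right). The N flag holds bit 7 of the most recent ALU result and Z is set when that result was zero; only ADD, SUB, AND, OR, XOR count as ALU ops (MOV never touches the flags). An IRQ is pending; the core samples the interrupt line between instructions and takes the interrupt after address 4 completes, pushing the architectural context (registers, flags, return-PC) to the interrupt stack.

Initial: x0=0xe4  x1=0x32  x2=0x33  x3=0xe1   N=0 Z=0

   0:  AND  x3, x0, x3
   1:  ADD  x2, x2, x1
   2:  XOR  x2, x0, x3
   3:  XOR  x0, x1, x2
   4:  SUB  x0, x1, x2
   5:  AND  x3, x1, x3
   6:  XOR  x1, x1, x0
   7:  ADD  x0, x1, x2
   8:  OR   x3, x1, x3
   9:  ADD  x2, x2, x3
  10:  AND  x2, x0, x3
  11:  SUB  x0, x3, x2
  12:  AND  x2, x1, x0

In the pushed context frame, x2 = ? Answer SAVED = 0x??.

SAVED = 0x04

after  0: x0=0xe4 x1=0x32 x2=0x33 x3=0xe0  N=1 Z=0
after  1: x0=0xe4 x1=0x32 x2=0x65 x3=0xe0  N=0 Z=0
after  2: x0=0xe4 x1=0x32 x2=0x04 x3=0xe0  N=0 Z=0
after  3: x0=0x36 x1=0x32 x2=0x04 x3=0xe0  N=0 Z=0
after  4: x0=0x2e x1=0x32 x2=0x04 x3=0xe0  N=0 Z=0
-- IRQ taken; context saved, return-PC = 5 --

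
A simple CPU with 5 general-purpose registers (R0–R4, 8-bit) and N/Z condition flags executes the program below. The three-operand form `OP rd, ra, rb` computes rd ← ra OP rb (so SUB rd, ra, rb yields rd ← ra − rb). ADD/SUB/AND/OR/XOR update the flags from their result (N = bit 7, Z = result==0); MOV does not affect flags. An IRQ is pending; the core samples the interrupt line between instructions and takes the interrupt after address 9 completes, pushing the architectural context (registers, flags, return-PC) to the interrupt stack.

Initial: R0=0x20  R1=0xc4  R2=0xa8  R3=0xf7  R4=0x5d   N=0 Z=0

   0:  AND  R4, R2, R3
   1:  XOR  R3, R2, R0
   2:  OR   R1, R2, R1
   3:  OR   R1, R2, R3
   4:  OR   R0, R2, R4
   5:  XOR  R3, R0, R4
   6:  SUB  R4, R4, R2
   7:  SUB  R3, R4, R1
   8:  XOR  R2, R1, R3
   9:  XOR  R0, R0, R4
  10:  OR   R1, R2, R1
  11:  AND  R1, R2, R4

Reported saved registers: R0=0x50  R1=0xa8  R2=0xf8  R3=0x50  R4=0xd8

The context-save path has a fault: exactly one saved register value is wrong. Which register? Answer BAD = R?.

BAD = R4

after  0: R0=0x20 R1=0xc4 R2=0xa8 R3=0xf7 R4=0xa0  N=1 Z=0
after  1: R0=0x20 R1=0xc4 R2=0xa8 R3=0x88 R4=0xa0  N=1 Z=0
after  2: R0=0x20 R1=0xec R2=0xa8 R3=0x88 R4=0xa0  N=1 Z=0
after  3: R0=0x20 R1=0xa8 R2=0xa8 R3=0x88 R4=0xa0  N=1 Z=0
after  4: R0=0xa8 R1=0xa8 R2=0xa8 R3=0x88 R4=0xa0  N=1 Z=0
after  5: R0=0xa8 R1=0xa8 R2=0xa8 R3=0x08 R4=0xa0  N=0 Z=0
after  6: R0=0xa8 R1=0xa8 R2=0xa8 R3=0x08 R4=0xf8  N=1 Z=0
after  7: R0=0xa8 R1=0xa8 R2=0xa8 R3=0x50 R4=0xf8  N=0 Z=0
after  8: R0=0xa8 R1=0xa8 R2=0xf8 R3=0x50 R4=0xf8  N=1 Z=0
after  9: R0=0x50 R1=0xa8 R2=0xf8 R3=0x50 R4=0xf8  N=0 Z=0
-- IRQ taken; context saved, return-PC = 10 --
mismatch: R4: reported 0xd8 vs actual 0xf8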